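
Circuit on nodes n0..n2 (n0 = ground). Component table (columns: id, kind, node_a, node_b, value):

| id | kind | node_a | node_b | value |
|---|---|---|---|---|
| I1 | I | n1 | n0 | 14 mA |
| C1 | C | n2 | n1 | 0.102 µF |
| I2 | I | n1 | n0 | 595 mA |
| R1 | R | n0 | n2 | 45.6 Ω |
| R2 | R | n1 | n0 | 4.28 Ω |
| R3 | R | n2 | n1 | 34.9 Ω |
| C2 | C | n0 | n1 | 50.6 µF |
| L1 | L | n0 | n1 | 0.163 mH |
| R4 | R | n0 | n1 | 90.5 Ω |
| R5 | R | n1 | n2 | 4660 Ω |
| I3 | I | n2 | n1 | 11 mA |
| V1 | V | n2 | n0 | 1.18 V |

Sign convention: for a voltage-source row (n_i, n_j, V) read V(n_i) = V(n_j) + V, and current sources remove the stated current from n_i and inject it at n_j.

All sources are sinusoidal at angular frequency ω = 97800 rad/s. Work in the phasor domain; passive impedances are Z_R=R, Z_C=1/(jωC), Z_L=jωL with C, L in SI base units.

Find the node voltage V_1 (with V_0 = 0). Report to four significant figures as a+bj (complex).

Element admittances at ω=97800 rad/s:
  I1: injects 0.014 A into n0 (from n1)
  Y(C1) = 0.000+0.009976j S between n2,n1
  I2: injects 0.595 A into n0 (from n1)
  Y(R1) = 0.02193+0.000j S between n0,n2
  Y(R2) = 0.2336+0.000j S between n1,n0
  Y(R3) = 0.02865+0.000j S between n2,n1
  Y(C2) = 0.000+4.949j S between n0,n1
  Y(L1) = 0.000-0.06273j S between n0,n1
  Y(R4) = 0.01105+0.000j S between n0,n1
  Y(R5) = 0.0002146+0.000j S between n1,n2
  I3: injects 0.011 A into n1 (from n2)
  V1: constraint V(n2)−V(n0) = 1.18
Assemble and solve the 3×3 MNA system:
  V(n1)=-0.004019+0.1150j  V(n2)=1.180+0.000j
  i(V1)=-0.07220-0.008493j

-0.004019+0.1150j V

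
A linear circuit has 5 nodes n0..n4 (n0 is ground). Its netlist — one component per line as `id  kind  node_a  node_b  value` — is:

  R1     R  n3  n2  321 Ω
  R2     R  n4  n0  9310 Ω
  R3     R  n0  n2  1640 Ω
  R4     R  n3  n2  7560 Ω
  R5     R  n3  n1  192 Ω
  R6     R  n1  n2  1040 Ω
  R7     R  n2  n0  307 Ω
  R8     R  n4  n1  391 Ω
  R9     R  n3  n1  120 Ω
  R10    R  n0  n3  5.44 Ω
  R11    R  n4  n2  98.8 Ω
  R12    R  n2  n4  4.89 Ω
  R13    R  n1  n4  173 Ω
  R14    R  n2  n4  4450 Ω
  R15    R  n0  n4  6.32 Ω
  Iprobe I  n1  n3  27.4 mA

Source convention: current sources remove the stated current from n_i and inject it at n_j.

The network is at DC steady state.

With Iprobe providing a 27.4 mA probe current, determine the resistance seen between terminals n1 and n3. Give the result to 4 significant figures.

Apply KCL at each of the 4 non-ground nodes and solve the resulting linear system.
Node n1: branches {R5, R6, R8, R9, R13, Iprobe} → V_1 = -1.192
Node n2: branches {R1, R3, R4, R6, R7, R11, R12, R14} → V_2 = -0.06442
Node n3: branches {R1, R4, R5, R9, R10, Iprobe} → V_3 = 0.05505
Node n4: branches {R2, R8, R11, R12, R13, R14, R15} → V_4 = -0.06234

R_eq = 45.53 Ω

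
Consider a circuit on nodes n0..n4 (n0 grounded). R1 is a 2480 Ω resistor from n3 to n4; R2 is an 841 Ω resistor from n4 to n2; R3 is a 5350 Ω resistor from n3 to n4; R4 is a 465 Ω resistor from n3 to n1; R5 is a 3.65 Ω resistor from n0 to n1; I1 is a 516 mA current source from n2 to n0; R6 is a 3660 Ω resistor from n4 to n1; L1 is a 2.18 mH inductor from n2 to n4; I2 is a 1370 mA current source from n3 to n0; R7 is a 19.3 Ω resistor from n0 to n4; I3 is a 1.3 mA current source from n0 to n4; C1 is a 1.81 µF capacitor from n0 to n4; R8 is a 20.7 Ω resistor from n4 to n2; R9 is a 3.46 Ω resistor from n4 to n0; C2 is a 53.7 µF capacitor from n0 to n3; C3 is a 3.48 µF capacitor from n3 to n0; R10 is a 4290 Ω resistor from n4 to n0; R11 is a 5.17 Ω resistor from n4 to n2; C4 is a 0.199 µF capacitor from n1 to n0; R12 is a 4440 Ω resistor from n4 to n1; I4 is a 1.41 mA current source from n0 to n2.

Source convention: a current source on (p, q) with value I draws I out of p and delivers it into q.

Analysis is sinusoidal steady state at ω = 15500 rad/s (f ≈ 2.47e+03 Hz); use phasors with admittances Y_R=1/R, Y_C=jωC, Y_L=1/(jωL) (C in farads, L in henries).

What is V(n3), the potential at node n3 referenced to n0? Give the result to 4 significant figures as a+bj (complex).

MNA unknowns: 4 node voltages V₁..V_4
R1: Y=0.0004032+0.000j on G[3,4]
R2: Y=0.001189+0.000j on G[4,2]
R3: Y=0.0001869+0.000j on G[3,4]
R4: Y=0.002151+0.000j on G[3,1]
R5: Y=0.2740+0.000j on G[0,1]
I1: z[2]−=0.516, z[0]+=0.516
R6: Y=0.0002732+0.000j on G[4,1]
L1: Y=0.000-0.02959j on G[2,4]
I2: z[3]−=1.37, z[0]+=1.37
R7: Y=0.05181+0.000j on G[0,4]
I3: z[0]−=0.0013, z[4]+=0.0013
C1: Y=0.000+0.02806j on G[0,4]
R8: Y=0.04831+0.000j on G[4,2]
R9: Y=0.2890+0.000j on G[4,0]
C2: Y=0.000+0.8323j on G[0,3]
C3: Y=0.000+0.05394j on G[3,0]
R10: Y=0.0002331+0.000j on G[4,0]
R11: Y=0.1934+0.000j on G[4,2]
C4: Y=0.000+0.003085j on G[1,0]
R12: Y=0.0002252+0.000j on G[4,1]
I4: z[0]−=0.00141, z[2]+=0.00141
solve → V1=-0.002584+0.01228j, V2=-3.577-0.1294j, V3=-0.004670+1.547j, V4=-1.490+0.1249j

-0.004670+1.547j V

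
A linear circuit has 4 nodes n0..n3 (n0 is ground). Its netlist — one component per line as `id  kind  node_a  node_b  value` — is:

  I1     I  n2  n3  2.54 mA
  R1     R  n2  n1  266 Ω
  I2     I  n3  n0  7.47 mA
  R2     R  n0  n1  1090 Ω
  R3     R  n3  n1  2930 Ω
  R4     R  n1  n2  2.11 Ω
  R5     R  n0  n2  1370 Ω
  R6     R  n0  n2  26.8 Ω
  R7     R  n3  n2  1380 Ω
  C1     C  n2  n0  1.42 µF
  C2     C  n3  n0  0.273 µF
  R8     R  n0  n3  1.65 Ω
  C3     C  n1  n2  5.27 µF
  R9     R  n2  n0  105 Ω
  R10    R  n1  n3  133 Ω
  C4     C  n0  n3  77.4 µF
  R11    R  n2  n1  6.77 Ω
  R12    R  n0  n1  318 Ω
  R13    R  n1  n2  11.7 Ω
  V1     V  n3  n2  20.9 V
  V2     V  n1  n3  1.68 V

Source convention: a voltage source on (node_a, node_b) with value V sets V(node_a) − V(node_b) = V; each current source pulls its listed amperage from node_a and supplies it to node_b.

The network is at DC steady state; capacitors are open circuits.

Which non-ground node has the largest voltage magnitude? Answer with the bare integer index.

Element admittances at DC:
  I1: injects 0.00254 A into n3 (from n2)
  Y(R1) = 0.003759 S between n2,n1
  I2: injects 0.00747 A into n0 (from n3)
  Y(R2) = 0.0009174 S between n0,n1
  Y(R3) = 0.0003413 S between n3,n1
  Y(R4) = 0.4739 S between n1,n2
  Y(R5) = 0.0007299 S between n0,n2
  Y(R6) = 0.03731 S between n0,n2
  Y(R7) = 0.0007246 S between n3,n2
  Y(C1) = 0.000 S between n2,n0
  Y(C2) = 0.000 S between n3,n0
  Y(R8) = 0.6061 S between n0,n3
  Y(C3) = 0.000 S between n1,n2
  Y(R9) = 0.009524 S between n2,n0
  Y(R10) = 0.007519 S between n1,n3
  Y(C4) = 0.000 S between n0,n3
  Y(R11) = 0.1477 S between n2,n1
  Y(R12) = 0.003145 S between n0,n1
  Y(R13) = 0.08547 S between n1,n2
  V1: constraint V(n3)−V(n2) = 20.9
  V2: constraint V(n1)−V(n3) = 1.68
Assemble and solve the 5×5 MNA system:
  V(n1)=3.170  V(n2)=-19.41  V(n3)=1.490
  i(V1)=-16.99  i(V2)=-16.08

2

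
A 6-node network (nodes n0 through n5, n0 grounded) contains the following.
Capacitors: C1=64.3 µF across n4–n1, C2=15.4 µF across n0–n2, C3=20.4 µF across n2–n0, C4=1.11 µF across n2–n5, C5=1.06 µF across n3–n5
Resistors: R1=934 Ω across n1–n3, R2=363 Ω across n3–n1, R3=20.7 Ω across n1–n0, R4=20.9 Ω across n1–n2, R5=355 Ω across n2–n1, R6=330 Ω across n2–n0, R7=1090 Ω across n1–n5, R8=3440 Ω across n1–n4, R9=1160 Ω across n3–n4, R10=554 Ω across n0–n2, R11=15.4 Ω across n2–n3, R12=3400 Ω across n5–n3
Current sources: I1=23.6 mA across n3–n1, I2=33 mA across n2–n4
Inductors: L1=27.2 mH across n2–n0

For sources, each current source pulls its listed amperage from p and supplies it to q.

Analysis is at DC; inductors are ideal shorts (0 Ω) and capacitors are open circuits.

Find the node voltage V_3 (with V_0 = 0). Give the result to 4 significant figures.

0.03473 V

Apply KCL at each of the 5 non-ground nodes and solve the resulting linear system.
Node n1: branches {C1, R1, R2, R3, R4, R5, I1, R7, R8} → V_1 = 0.3106
Node n2: branches {C2, R4, R5, C3, R6, L1, C4, R10, R11, I2} → V_2 = 0.000
Node n3: branches {R1, R2, I1, R9, R11, R12, C5} → V_3 = 0.03473
Node n4: branches {C1, R8, R9, I2} → V_4 = 28.73
Node n5: branches {R7, C4, R12, C5} → V_5 = 0.2437
Source currents: i(L1)=-0.01501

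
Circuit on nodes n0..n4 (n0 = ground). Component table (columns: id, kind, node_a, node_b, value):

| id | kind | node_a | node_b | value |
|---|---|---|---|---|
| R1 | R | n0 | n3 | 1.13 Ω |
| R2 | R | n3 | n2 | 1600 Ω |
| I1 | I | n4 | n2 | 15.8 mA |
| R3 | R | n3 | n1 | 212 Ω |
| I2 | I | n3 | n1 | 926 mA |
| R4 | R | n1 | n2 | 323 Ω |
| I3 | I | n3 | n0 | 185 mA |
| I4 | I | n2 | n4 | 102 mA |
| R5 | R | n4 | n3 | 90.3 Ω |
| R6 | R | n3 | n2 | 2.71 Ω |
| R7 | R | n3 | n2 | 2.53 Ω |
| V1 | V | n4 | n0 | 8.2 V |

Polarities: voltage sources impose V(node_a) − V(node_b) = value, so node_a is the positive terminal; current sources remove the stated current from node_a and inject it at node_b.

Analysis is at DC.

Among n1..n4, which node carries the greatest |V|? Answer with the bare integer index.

1

Apply KCL at each of the 4 non-ground nodes and solve the resulting linear system.
Node n1: branches {R3, I2, R4} → V_1 = 118.5
Node n2: branches {R2, I1, R4, I4, R6, R7} → V_2 = 0.1648
Node n3: branches {R1, R2, R3, I2, I3, R5, R6, R7} → V_3 = -0.2013
Node n4: branches {I1, I4, R5, V1} → V_4 = 8.200
Source currents: i(V1)=-0.006838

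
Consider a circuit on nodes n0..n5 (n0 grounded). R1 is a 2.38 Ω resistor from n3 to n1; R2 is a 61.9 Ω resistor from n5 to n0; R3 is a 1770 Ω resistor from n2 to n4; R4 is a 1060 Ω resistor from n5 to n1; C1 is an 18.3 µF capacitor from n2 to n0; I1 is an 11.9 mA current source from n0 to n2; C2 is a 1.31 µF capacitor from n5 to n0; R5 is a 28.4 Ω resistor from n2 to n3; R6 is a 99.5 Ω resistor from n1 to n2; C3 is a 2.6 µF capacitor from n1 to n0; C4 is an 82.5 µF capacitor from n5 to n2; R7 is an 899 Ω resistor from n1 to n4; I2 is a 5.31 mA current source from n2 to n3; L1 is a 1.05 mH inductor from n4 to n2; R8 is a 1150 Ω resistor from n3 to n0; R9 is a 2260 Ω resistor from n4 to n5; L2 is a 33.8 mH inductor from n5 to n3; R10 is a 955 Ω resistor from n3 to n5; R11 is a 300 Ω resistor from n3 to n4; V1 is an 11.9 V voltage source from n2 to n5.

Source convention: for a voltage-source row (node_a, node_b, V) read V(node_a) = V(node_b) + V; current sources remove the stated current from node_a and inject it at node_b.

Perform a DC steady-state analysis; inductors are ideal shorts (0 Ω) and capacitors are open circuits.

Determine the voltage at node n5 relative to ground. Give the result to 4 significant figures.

0.6990 V

Element admittances at DC:
  Y(R1) = 0.4202 S between n3,n1
  Y(R2) = 0.01616 S between n5,n0
  Y(R3) = 0.0005650 S between n2,n4
  Y(R4) = 0.0009434 S between n5,n1
  Y(C1) = 0.000 S between n2,n0
  I1: injects 0.0119 A into n2 (from n0)
  Y(C2) = 0.000 S between n5,n0
  Y(R5) = 0.03521 S between n2,n3
  Y(R6) = 0.01005 S between n1,n2
  Y(C3) = 0.000 S between n1,n0
  Y(C4) = 0.000 S between n5,n2
  Y(R7) = 0.001112 S between n1,n4
  I2: injects 0.00531 A into n3 (from n2)
  L1: short n4↔n2 (DC inductor)
  Y(R8) = 0.0008696 S between n3,n0
  Y(R9) = 0.0004425 S between n4,n5
  L2: short n5↔n3 (DC inductor)
  Y(R10) = 0.001047 S between n3,n5
  Y(R11) = 0.003333 S between n3,n4
  V1: constraint V(n2)−V(n5) = 11.9
Assemble and solve the 8×8 MNA system:
  V(n1)=1.006  V(n2)=12.60  V(n3)=0.6990  V(n4)=12.60  V(n5)=0.6990
  i(L1)=-0.05783  i(L2)=-0.5925  i(V1)=-0.5868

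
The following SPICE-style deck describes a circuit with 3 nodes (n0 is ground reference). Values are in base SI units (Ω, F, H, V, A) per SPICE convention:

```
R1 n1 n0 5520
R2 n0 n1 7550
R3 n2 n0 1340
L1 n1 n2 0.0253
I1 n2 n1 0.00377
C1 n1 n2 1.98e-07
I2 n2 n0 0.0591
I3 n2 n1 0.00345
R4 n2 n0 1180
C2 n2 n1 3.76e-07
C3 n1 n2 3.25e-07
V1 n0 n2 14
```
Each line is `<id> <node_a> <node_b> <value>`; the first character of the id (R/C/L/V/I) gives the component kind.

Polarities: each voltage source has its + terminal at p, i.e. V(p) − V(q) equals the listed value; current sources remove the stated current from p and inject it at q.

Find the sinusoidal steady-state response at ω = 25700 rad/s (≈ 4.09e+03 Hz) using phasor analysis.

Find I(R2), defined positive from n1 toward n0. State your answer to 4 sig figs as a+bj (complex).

-0.001853-7.129e-05j A

Apply KCL at each of the 2 non-ground nodes and solve the resulting linear system.
Node n1: branches {R1, R2, L1, I1, C1, I3, C2, C3} → V_1 = -13.99-0.5383j
Node n2: branches {R3, L1, I1, C1, I2, I3, R4, C2, C3, V1} → V_2 = -14.00+0.000j
Source currents: i(V1)=0.03240-0.0001688j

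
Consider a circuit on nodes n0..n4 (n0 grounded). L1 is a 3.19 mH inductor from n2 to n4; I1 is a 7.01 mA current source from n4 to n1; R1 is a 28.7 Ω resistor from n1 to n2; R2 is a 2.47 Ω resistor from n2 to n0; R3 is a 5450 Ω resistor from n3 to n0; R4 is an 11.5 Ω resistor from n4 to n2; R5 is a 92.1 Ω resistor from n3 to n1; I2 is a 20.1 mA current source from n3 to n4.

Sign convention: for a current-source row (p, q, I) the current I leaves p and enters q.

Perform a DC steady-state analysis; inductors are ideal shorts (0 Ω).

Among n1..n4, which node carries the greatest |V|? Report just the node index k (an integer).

MNA unknowns: 4 node voltages V₁..V_4 plus 1 source current (L1)
L1: row V2−V4=0, i_L1 at 2,4
I1: z[4]−=0.00701, z[1]+=0.00701
R1: Y=0.03484 on G[1,2]
R2: Y=0.4049 on G[2,0]
R3: Y=0.0001835 on G[3,0]
R4: Y=0.08696 on G[4,2]
R5: Y=0.01086 on G[3,1]
I2: z[3]−=0.0201, z[4]+=0.0201
solve → V1=-0.3632, V2=0.0009869, V3=-2.178, V4=0.0009869
aux → i_L1=-0.01309

3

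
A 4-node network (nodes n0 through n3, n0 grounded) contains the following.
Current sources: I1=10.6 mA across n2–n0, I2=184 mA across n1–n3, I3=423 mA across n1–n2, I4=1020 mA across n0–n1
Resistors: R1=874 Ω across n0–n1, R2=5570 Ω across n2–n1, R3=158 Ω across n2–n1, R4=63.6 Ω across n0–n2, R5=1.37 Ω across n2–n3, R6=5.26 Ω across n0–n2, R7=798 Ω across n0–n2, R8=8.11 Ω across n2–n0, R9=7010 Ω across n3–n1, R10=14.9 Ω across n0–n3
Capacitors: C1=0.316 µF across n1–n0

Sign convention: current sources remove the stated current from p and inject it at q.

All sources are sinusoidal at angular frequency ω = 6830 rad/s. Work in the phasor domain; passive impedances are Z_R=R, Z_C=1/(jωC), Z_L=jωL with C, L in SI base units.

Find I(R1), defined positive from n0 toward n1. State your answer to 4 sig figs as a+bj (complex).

-0.05833+0.01638j A

Element admittances at ω=6830 rad/s:
  I1: injects 0.0106 A into n0 (from n2)
  Y(R1) = 0.001144+0.000j S between n0,n1
  Y(R2) = 0.0001795+0.000j S between n2,n1
  Y(R3) = 0.006329+0.000j S between n2,n1
  Y(R4) = 0.01572+0.000j S between n0,n2
  I2: injects 0.184 A into n3 (from n1)
  Y(R5) = 0.7299+0.000j S between n2,n3
  I3: injects 0.423 A into n2 (from n1)
  Y(R6) = 0.1901+0.000j S between n0,n2
  Y(C1) = 0.000+0.002158j S between n1,n0
  Y(R7) = 0.001253+0.000j S between n0,n2
  Y(R8) = 0.1233+0.000j S between n2,n0
  Y(R9) = 0.0001427+0.000j S between n3,n1
  Y(R10) = 0.06711+0.000j S between n0,n3
  I4: injects 1.02 A into n1 (from n0)
Assemble and solve the 3×3 MNA system:
  V(n1)=50.98-14.32j  V(n2)=2.307-0.2386j  V(n3)=2.352-0.2210j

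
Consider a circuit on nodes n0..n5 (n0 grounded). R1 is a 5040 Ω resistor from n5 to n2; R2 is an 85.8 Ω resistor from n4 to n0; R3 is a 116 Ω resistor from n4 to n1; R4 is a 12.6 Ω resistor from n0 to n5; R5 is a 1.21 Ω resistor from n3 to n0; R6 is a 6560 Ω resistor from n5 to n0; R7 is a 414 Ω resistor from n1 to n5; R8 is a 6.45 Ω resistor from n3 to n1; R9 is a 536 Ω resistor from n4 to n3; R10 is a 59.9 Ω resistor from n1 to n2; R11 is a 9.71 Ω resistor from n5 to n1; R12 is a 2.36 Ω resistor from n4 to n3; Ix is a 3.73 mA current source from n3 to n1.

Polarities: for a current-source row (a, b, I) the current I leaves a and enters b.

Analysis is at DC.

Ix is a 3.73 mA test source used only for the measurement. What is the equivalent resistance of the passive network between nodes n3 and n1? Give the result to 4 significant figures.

MNA unknowns: 5 node voltages V₁..V_5
R1: Y=0.0001984 on G[5,2]
R2: Y=0.01166 on G[4,0]
R3: Y=0.008621 on G[4,1]
R4: Y=0.07937 on G[0,5]
R5: Y=0.8264 on G[3,0]
R6: Y=0.0001524 on G[5,0]
R7: Y=0.002415 on G[1,5]
R8: Y=0.1550 on G[3,1]
R9: Y=0.001866 on G[4,3]
R10: Y=0.01669 on G[1,2]
R11: Y=0.1030 on G[5,1]
R12: Y=0.4237 on G[4,3]
Ix: z[3]−=0.00373, z[1]+=0.00373
solve → V1=0.01713, V2=0.01704, V3=-0.0009323, V4=-0.0005587, V5=0.009772

R_eq = 4.843 Ω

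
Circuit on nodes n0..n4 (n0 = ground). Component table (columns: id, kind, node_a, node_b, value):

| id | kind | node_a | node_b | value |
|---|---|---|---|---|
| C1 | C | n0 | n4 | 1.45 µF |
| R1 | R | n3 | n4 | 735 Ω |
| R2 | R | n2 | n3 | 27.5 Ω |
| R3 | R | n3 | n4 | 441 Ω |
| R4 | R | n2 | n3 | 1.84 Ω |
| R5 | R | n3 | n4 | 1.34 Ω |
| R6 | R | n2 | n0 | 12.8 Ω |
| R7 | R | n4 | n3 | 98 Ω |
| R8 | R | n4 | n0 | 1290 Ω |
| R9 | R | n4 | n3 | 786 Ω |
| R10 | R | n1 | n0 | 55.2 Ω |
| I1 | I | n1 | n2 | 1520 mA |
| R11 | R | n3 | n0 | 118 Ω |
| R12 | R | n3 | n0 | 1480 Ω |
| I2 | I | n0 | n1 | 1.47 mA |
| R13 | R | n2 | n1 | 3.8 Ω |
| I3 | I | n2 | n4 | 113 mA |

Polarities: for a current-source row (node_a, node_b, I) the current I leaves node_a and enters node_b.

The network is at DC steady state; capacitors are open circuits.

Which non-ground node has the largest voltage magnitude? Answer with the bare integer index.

Element admittances at DC:
  Y(C1) = 0.000 S between n0,n4
  Y(R1) = 0.001361 S between n3,n4
  Y(R2) = 0.03636 S between n2,n3
  Y(R3) = 0.002268 S between n3,n4
  Y(R4) = 0.5435 S between n2,n3
  Y(R5) = 0.7463 S between n3,n4
  Y(R6) = 0.07812 S between n2,n0
  Y(R7) = 0.01020 S between n4,n3
  Y(R8) = 0.0007752 S between n4,n0
  Y(R9) = 0.001272 S between n4,n3
  Y(R10) = 0.01812 S between n1,n0
  I1: injects 1.52 A into n2 (from n1)
  Y(R11) = 0.008475 S between n3,n0
  Y(R12) = 0.0006757 S between n3,n0
  I2: injects 0.00147 A into n1 (from n0)
  Y(R13) = 0.2632 S between n2,n1
  I3: injects 0.113 A into n4 (from n2)
Assemble and solve the 4×4 MNA system:
  V(n1)=-4.531  V(n2)=0.9278  V(n3)=1.104  V(n4)=1.251

1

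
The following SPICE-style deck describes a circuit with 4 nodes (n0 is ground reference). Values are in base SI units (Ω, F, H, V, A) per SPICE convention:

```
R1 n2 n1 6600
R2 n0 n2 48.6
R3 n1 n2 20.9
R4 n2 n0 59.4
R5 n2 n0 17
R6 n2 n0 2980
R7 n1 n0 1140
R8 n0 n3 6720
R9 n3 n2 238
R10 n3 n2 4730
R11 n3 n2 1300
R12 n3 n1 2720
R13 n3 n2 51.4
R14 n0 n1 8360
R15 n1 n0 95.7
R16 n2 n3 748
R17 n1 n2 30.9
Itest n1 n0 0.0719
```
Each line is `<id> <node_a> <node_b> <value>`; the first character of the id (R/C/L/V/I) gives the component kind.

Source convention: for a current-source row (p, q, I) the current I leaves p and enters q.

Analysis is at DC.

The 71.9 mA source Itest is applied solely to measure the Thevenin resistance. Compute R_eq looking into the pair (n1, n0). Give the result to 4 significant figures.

R_eq = 18.04 Ω

Apply KCL at each of the 3 non-ground nodes and solve the resulting linear system.
Node n1: branches {R1, R3, R7, R12, R14, R15, R17, Itest} → V_1 = -1.297
Node n2: branches {R1, R2, R3, R4, R5, R6, R9, R10, R11, R13, R16, R17} → V_2 = -0.5899
Node n3: branches {R8, R9, R10, R11, R12, R13, R16} → V_3 = -0.5964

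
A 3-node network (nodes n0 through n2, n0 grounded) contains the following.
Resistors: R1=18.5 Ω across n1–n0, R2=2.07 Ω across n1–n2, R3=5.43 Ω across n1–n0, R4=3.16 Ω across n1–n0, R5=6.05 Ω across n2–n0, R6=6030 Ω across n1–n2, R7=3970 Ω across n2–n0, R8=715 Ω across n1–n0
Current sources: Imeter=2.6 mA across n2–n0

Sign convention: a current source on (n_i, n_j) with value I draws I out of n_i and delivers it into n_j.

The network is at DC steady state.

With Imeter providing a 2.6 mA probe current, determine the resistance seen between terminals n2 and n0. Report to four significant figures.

R_eq = 2.358 Ω

MNA unknowns: 2 node voltages V₁..V_2
R1: Y=0.05405 on G[1,0]
R2: Y=0.4831 on G[1,2]
R3: Y=0.1842 on G[1,0]
R4: Y=0.3165 on G[1,0]
R5: Y=0.1653 on G[2,0]
R6: Y=0.0001658 on G[1,2]
R7: Y=0.0002519 on G[2,0]
R8: Y=0.001399 on G[1,0]
Imeter: z[2]−=0.0026, z[0]+=0.0026
solve → V1=-0.002851, V2=-0.006131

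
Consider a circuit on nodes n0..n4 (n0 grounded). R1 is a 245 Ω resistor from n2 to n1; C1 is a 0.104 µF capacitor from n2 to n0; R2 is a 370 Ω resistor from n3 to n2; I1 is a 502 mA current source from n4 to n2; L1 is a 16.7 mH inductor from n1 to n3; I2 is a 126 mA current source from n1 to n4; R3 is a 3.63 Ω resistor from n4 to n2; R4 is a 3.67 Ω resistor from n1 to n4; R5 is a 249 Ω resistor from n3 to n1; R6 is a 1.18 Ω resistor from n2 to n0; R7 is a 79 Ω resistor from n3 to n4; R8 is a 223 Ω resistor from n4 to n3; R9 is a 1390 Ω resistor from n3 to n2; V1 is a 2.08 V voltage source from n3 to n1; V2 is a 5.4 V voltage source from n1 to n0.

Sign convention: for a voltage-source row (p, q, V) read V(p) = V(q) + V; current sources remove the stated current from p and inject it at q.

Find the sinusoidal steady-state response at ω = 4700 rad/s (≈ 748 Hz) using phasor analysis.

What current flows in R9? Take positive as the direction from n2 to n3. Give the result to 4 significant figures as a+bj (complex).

-0.004554-4.062e-07j A

Apply KCL at each of the 4 non-ground nodes and solve the resulting linear system.
Node n1: branches {R1, L1, I2, R4, R5, V1, V2} → V_1 = 5.400+0.000j
Node n2: branches {R1, C1, R2, I1, R3, R6, R9} → V_2 = 1.151-0.0005646j
Node n3: branches {R2, L1, R5, R7, R8, R9, V1} → V_3 = 7.480+0.000j
Node n4: branches {I1, I2, R3, R4, R7, R8} → V_4 = 2.726-0.0002752j
Source currents: i(V1)=-0.1115+0.02649j, i(V2)=-0.9751-8.395e-05j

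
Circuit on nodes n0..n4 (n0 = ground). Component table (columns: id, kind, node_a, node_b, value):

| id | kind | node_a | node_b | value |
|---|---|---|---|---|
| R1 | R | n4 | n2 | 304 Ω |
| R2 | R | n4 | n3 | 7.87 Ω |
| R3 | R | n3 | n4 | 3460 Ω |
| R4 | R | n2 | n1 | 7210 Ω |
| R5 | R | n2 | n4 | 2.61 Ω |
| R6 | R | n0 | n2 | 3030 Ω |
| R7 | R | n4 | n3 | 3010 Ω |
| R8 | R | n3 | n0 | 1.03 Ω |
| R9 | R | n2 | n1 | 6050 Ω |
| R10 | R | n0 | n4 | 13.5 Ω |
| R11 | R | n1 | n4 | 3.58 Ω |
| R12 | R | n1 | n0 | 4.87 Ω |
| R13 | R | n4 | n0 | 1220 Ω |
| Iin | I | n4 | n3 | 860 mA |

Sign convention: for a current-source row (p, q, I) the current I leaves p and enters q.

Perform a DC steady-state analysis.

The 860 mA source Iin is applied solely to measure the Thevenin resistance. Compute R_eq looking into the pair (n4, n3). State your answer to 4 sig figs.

Element admittances at DC:
  Y(R1) = 0.003289 S between n4,n2
  Y(R2) = 0.1271 S between n4,n3
  Y(R3) = 0.0002890 S between n3,n4
  Y(R4) = 0.0001387 S between n2,n1
  Y(R5) = 0.3831 S between n2,n4
  Y(R6) = 0.0003300 S between n0,n2
  Y(R7) = 0.0003322 S between n4,n3
  Y(R8) = 0.9709 S between n3,n0
  Y(R9) = 0.0001653 S between n2,n1
  Y(R10) = 0.07407 S between n0,n4
  Y(R11) = 0.2793 S between n1,n4
  Y(R12) = 0.2053 S between n1,n0
  Y(R13) = 0.0008197 S between n4,n0
  Iin: injects 0.86 A into n3 (from n4)
Assemble and solve the 4×4 MNA system:
  V(n1)=-1.430  V(n2)=-2.477  V(n3)=0.4946  V(n4)=-2.480

R_eq = 3.459 Ω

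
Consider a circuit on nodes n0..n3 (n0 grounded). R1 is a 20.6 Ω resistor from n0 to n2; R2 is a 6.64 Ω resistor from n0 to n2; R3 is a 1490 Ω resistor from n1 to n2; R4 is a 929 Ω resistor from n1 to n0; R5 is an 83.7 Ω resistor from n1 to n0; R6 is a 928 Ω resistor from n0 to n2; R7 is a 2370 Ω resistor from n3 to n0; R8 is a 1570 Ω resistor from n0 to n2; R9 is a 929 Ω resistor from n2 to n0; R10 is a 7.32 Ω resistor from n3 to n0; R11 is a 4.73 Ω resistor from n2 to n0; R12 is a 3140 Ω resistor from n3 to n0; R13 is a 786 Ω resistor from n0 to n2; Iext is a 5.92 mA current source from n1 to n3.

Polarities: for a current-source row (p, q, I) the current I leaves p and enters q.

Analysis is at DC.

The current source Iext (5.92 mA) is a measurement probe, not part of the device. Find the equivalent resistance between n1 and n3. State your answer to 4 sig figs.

R_eq = 80.31 Ω

MNA unknowns: 3 node voltages V₁..V_3
R1: Y=0.04854 on G[0,2]
R2: Y=0.1506 on G[0,2]
R3: Y=0.0006711 on G[1,2]
R4: Y=0.001076 on G[1,0]
R5: Y=0.01195 on G[1,0]
R6: Y=0.001078 on G[0,2]
R7: Y=0.0004219 on G[3,0]
R8: Y=0.0006369 on G[0,2]
R9: Y=0.001076 on G[2,0]
R10: Y=0.1366 on G[3,0]
R11: Y=0.2114 on G[2,0]
R12: Y=0.0003185 on G[3,0]
R13: Y=0.001272 on G[0,2]
Iext: z[1]−=0.00592, z[3]+=0.00592
solve → V1=-0.4323, V2=-0.0006986, V3=0.04310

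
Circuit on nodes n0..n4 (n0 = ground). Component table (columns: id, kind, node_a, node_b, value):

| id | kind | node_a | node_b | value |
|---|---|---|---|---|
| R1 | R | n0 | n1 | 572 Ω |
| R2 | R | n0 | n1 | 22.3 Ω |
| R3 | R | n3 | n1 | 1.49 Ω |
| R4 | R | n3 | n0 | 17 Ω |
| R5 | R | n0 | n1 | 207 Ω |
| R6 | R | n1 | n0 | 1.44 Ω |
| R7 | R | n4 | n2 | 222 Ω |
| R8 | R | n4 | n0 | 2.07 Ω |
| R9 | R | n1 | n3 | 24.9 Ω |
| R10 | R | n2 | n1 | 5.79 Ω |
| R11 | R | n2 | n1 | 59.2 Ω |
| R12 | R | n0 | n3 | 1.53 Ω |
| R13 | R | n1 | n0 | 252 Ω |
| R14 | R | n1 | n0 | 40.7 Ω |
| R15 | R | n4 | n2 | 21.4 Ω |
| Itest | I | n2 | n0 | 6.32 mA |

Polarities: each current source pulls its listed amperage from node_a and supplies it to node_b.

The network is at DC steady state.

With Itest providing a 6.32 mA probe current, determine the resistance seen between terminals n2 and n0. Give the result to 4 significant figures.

Apply KCL at each of the 4 non-ground nodes and solve the resulting linear system.
Node n1: branches {R1, R2, R3, R5, R6, R9, R10, R11, R13, R14} → V_1 = -0.004350
Node n2: branches {R7, R10, R11, R15, Itest} → V_2 = -0.03028
Node n3: branches {R3, R4, R9, R12} → V_3 = -0.002173
Node n4: branches {R7, R8, R15} → V_4 = -0.002904

R_eq = 4.792 Ω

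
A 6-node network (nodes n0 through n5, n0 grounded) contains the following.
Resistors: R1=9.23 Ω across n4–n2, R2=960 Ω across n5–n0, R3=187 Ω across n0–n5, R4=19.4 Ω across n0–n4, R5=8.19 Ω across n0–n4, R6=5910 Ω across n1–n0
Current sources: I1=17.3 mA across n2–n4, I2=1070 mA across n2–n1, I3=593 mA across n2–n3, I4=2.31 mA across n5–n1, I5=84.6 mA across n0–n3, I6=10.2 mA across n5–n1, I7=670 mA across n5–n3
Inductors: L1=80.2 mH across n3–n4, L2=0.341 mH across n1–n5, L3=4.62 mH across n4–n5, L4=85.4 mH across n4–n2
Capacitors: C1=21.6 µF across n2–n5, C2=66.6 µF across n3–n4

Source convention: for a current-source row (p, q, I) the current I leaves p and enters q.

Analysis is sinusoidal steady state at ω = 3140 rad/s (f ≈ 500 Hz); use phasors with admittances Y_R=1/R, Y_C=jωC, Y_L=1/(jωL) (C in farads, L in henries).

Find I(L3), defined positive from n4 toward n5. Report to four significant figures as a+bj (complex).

1.166+0.4916j A

MNA unknowns: 5 node voltages V₁..V_5
R1: Y=0.1083+0.000j on G[4,2]
I1: z[2]−=0.0173, z[4]+=0.0173
L1: Y=0.000-0.003971j on G[3,4]
I2: z[2]−=1.07, z[1]+=1.07
L2: Y=0.000-0.9339j on G[1,5]
R2: Y=0.001042+0.000j on G[5,0]
I3: z[2]−=0.593, z[3]+=0.593
L3: Y=0.000-0.06893j on G[4,5]
R3: Y=0.005348+0.000j on G[0,5]
R4: Y=0.05155+0.000j on G[0,4]
C1: Y=0.000+0.06782j on G[2,5]
I4: z[5]−=0.00231, z[1]+=0.00231
R5: Y=0.1221+0.000j on G[0,4]
R6: Y=0.0001692+0.000j on G[1,0]
I5: z[0]−=0.0846, z[3]+=0.0846
C2: Y=0.000+0.2091j on G[3,4]
L4: Y=0.000-0.003729j on G[4,2]
I6: z[5]−=0.0102, z[1]+=0.0102
I7: z[5]−=0.67, z[3]+=0.67
solve → V1=7.339-15.14j, V2=-1.480+6.079j, V3=0.2099-5.954j, V4=0.2099+0.6144j, V5=7.342-16.30j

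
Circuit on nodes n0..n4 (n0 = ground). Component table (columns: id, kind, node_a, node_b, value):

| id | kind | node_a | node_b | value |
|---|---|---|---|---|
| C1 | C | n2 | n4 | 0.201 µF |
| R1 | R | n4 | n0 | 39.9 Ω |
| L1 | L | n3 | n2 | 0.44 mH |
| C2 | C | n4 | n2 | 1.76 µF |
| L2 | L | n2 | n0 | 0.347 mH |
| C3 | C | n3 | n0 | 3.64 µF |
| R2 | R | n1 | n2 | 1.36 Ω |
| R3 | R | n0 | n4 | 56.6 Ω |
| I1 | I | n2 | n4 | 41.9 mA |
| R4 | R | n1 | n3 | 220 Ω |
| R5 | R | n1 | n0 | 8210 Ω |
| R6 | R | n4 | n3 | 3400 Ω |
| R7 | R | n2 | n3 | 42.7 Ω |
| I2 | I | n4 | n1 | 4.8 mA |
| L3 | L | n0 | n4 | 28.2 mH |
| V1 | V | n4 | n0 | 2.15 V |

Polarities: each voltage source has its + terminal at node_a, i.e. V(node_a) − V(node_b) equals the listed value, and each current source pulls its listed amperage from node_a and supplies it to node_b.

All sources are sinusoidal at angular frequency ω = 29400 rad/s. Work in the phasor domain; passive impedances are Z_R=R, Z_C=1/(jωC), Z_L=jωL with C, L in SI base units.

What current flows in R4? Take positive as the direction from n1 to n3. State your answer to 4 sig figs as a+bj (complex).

-0.006414-0.0006190j A

MNA unknowns: 4 node voltages V₁..V_4 plus 1 source current (V1)
C1: Y=0.000+0.005909j on G[2,4]
R1: Y=0.02506+0.000j on G[4,0]
L1: Y=0.000-0.07730j on G[3,2]
C2: Y=0.000+0.05174j on G[4,2]
L2: Y=0.000-0.09802j on G[2,0]
C3: Y=0.000+0.1070j on G[3,0]
R2: Y=0.7353+0.000j on G[1,2]
R3: Y=0.01767+0.000j on G[0,4]
I1: z[2]−=0.0419, z[4]+=0.0419
R4: Y=0.004545+0.000j on G[1,3]
R5: Y=0.0001218+0.000j on G[1,0]
R6: Y=0.0002941+0.000j on G[4,3]
R7: Y=0.02342+0.000j on G[2,3]
I2: z[4]−=0.0048, z[1]+=0.0048
L3: Y=0.000-0.001206j on G[0,4]
V1: row V4−V0=2.15, i_V1 at 4,0
solve → V1=-0.4177+0.3316j, V2=-0.4331+0.3309j, V3=0.9933+0.4678j, V4=2.150+0.000j
aux → i_V1=-0.07419-0.1462j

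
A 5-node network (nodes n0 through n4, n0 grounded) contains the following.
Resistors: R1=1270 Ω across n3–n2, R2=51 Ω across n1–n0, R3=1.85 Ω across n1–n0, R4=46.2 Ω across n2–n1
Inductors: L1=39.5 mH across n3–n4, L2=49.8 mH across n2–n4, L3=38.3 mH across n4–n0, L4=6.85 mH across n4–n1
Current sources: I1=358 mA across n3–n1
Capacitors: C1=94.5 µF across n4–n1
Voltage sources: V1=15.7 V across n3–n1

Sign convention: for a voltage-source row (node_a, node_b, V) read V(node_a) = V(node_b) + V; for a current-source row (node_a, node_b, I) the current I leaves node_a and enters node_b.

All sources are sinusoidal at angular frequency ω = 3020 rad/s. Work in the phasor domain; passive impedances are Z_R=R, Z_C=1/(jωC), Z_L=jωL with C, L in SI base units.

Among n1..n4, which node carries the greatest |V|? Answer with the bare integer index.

MNA unknowns: 4 node voltages V₁..V_4 plus 1 source current (V1)
R1: Y=0.0007874+0.000j on G[3,2]
L1: Y=0.000-0.008383j on G[3,4]
R2: Y=0.01961+0.000j on G[1,0]
I1: z[3]−=0.358, z[1]+=0.358
R3: Y=0.5405+0.000j on G[1,0]
L2: Y=0.000-0.006649j on G[2,4]
L3: Y=0.000-0.008646j on G[4,0]
C1: Y=0.000+0.2854j on G[4,1]
L4: Y=0.000-0.04834j on G[4,1]
R4: Y=0.02165+0.000j on G[2,1]
V1: row V3−V1=15.7, i_V1 at 3,1
solve → V1=0.0003108-0.009733j, V2=0.4531+0.3115j, V3=15.70-0.009733j, V4=-0.6306-0.02014j
aux → i_V1=-0.3701+0.1372j

3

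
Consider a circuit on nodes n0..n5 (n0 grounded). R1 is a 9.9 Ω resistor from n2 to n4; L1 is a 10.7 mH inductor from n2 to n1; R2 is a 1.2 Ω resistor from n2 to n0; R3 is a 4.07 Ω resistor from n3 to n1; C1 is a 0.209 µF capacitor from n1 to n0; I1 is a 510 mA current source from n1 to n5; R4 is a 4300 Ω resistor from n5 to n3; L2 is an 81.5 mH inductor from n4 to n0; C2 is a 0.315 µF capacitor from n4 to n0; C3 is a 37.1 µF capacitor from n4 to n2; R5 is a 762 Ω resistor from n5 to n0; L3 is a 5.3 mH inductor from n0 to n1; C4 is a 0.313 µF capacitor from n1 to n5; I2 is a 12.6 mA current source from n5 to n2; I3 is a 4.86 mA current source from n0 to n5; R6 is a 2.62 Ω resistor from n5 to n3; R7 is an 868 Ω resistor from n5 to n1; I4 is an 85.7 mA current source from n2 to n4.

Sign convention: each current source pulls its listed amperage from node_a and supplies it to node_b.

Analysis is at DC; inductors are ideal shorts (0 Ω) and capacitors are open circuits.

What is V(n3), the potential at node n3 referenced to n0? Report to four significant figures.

2.011 V

Element admittances at DC:
  Y(R1) = 0.1010 S between n2,n4
  L1: short n2↔n1 (DC inductor)
  Y(R2) = 0.8333 S between n2,n0
  Y(R3) = 0.2457 S between n3,n1
  Y(C1) = 0.000 S between n1,n0
  I1: injects 0.51 A into n5 (from n1)
  Y(R4) = 0.0002326 S between n5,n3
  L2: short n4↔n0 (DC inductor)
  Y(C2) = 0.000 S between n4,n0
  Y(C3) = 0.000 S between n4,n2
  Y(R5) = 0.001312 S between n5,n0
  L3: short n0↔n1 (DC inductor)
  Y(C4) = 0.000 S between n1,n5
  I2: injects 0.0126 A into n2 (from n5)
  I3: injects 0.00486 A into n5 (from n0)
  Y(R6) = 0.3817 S between n5,n3
  Y(R7) = 0.001152 S between n5,n1
  I4: injects 0.0857 A into n4 (from n2)
Assemble and solve the 8×8 MNA system:
  V(n1)=0.000  V(n2)=0.000  V(n3)=2.011  V(n4)=0.000  V(n5)=3.305
  i(L1)=-0.07310  i(L2)=0.08570  i(L3)=0.08518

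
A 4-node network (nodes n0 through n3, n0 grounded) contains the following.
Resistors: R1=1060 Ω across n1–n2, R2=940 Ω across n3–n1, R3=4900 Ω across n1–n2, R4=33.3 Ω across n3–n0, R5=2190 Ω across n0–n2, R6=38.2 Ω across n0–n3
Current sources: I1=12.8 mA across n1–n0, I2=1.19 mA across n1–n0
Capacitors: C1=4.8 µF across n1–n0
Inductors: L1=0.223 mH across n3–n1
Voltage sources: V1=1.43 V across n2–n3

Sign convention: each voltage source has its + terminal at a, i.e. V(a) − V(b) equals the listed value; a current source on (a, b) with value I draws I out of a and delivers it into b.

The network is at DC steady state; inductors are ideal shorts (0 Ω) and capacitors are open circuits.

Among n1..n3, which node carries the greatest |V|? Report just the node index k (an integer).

MNA unknowns: 3 node voltages V₁..V_3 plus 2 source currents (L1, V1)
R1: Y=0.0009434 on G[1,2]
R2: Y=0.001064 on G[3,1]
I1: z[1]−=0.0128, z[0]+=0.0128
R3: Y=0.0002041 on G[1,2]
C1: Y=0.000 on G[1,0]
I2: z[1]−=0.00119, z[0]+=0.00119
L1: row V3−V1=0, i_L1 at 3,1
R4: Y=0.03003 on G[3,0]
R5: Y=0.0004566 on G[0,2]
R6: Y=0.02618 on G[0,3]
V1: row V2−V3=1.43, i_V1 at 2,3
solve → V1=-0.2584, V2=1.172, V3=-0.2584
aux → i_L1=0.01235, i_V1=-0.002176

2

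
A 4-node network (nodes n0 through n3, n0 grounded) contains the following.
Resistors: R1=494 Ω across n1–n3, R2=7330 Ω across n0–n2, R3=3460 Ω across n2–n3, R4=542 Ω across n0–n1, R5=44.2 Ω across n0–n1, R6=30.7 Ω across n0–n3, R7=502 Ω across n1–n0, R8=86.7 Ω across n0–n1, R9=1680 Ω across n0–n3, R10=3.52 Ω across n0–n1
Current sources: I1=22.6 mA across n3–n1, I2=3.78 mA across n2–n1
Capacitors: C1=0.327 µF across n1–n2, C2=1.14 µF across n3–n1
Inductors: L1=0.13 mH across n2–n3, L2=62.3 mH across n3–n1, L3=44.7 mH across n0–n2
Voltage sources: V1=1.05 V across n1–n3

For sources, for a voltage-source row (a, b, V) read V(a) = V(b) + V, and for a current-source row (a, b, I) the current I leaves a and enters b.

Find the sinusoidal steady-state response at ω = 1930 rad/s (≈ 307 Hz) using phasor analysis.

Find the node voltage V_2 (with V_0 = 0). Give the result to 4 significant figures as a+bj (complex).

MNA unknowns: 3 node voltages V₁..V_3 plus 1 source current (V1)
R1: Y=0.002024+0.000j on G[1,3]
R2: Y=0.0001364+0.000j on G[0,2]
I1: z[3]−=0.0226, z[1]+=0.0226
C1: Y=0.000+0.0006311j on G[1,2]
R3: Y=0.0002890+0.000j on G[2,3]
R4: Y=0.001845+0.000j on G[0,1]
R5: Y=0.02262+0.000j on G[0,1]
R6: Y=0.03257+0.000j on G[0,3]
R7: Y=0.001992+0.000j on G[1,0]
L1: Y=0.000-3.986j on G[2,3]
L2: Y=0.000-0.008317j on G[3,1]
C2: Y=0.000+0.002200j on G[3,1]
R8: Y=0.01153+0.000j on G[0,1]
I2: z[2]−=0.00378, z[1]+=0.00378
L3: Y=0.000-0.01159j on G[0,2]
R9: Y=0.0005952+0.000j on G[0,3]
R10: Y=0.2841+0.000j on G[0,1]
V1: row V1−V3=1.05, i_V1 at 1,3
solve → V1=0.09943-0.03092j, V2=-0.9480-0.03174j, V3=-0.9506-0.03092j
aux → i_V1=-0.007771+0.01572j

-0.9480-0.03174j V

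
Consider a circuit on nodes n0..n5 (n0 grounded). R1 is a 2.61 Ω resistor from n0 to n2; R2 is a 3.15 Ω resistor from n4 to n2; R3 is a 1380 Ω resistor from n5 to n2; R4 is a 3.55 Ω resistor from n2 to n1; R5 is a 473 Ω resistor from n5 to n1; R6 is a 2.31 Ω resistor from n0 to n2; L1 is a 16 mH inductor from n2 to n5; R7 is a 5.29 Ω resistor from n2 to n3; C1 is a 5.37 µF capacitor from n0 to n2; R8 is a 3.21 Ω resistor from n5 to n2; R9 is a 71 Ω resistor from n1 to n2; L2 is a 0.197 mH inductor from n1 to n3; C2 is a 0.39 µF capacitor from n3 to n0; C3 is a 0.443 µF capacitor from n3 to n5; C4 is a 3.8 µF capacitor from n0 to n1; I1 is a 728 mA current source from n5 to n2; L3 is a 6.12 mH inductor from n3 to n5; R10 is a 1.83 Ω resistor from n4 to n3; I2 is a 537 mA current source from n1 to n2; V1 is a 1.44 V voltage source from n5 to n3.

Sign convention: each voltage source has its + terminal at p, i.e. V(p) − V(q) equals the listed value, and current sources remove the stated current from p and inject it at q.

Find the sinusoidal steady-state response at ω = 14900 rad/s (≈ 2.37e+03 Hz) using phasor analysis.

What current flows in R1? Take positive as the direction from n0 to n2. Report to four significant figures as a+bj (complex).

Element admittances at ω=14900 rad/s:
  Y(R1) = 0.3831+0.000j S between n0,n2
  Y(R2) = 0.3175+0.000j S between n4,n2
  Y(R3) = 0.0007246+0.000j S between n5,n2
  Y(R4) = 0.2817+0.000j S between n2,n1
  Y(R5) = 0.002114+0.000j S between n5,n1
  Y(R6) = 0.4329+0.000j S between n0,n2
  Y(L1) = 0.000-0.004195j S between n2,n5
  Y(R7) = 0.1890+0.000j S between n2,n3
  Y(C1) = 0.000+0.08001j S between n0,n2
  Y(R8) = 0.3115+0.000j S between n5,n2
  Y(R9) = 0.01408+0.000j S between n1,n2
  Y(L2) = 0.000-0.3407j S between n1,n3
  Y(C2) = 0.000+0.005811j S between n3,n0
  Y(C3) = 0.000+0.006601j S between n3,n5
  Y(C4) = 0.000+0.05662j S between n0,n1
  I1: injects 0.728 A into n2 (from n5)
  Y(L3) = 0.000-0.01097j S between n3,n5
  Y(R10) = 0.5464+0.000j S between n4,n3
  I2: injects 0.537 A into n2 (from n1)
  V1: constraint V(n5)−V(n3) = 1.44
Assemble and solve the 6×6 MNA system:
  V(n1)=-1.783+0.2828j  V(n2)=0.03415+0.1319j  V(n3)=-1.618+0.2243j  V(n4)=-1.011+0.1903j  V(n5)=-0.1783+0.2243j
  i(V1)=-0.6654-0.02332j

-0.01309-0.05054j A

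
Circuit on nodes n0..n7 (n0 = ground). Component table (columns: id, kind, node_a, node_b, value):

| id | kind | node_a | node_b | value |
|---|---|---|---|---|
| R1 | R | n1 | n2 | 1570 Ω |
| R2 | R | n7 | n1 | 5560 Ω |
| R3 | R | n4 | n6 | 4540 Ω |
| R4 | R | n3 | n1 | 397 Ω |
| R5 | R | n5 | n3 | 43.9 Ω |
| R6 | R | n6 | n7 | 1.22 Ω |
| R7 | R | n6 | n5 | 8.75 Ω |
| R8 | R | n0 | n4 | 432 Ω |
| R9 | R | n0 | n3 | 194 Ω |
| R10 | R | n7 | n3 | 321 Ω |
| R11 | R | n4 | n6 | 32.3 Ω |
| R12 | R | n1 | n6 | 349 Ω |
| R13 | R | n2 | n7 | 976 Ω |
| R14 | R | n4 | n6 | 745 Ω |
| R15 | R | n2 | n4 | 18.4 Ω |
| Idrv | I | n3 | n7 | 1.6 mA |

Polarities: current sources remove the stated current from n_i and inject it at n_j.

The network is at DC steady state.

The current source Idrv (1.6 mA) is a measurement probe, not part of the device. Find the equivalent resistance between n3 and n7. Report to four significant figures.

R_eq = 40.75 Ω

MNA unknowns: 7 node voltages V₁..V_7
R1: Y=0.0006369 on G[1,2]
R2: Y=0.0001799 on G[7,1]
R3: Y=0.0002203 on G[4,6]
R4: Y=0.002519 on G[3,1]
R5: Y=0.02278 on G[5,3]
R6: Y=0.8197 on G[6,7]
R7: Y=0.1143 on G[6,5]
R8: Y=0.002315 on G[0,4]
R9: Y=0.005155 on G[0,3]
R10: Y=0.003115 on G[7,3]
R11: Y=0.03096 on G[4,6]
R12: Y=0.002865 on G[1,6]
R13: Y=0.001025 on G[2,7]
R14: Y=0.001342 on G[4,6]
R15: Y=0.05435 on G[2,4]
Idrv: z[3]−=0.0016, z[7]+=0.0016
solve → V1=0.01873, V2=0.04142, V3=-0.01868, V4=0.04159, V5=0.03428, V6=0.04484, V7=0.04653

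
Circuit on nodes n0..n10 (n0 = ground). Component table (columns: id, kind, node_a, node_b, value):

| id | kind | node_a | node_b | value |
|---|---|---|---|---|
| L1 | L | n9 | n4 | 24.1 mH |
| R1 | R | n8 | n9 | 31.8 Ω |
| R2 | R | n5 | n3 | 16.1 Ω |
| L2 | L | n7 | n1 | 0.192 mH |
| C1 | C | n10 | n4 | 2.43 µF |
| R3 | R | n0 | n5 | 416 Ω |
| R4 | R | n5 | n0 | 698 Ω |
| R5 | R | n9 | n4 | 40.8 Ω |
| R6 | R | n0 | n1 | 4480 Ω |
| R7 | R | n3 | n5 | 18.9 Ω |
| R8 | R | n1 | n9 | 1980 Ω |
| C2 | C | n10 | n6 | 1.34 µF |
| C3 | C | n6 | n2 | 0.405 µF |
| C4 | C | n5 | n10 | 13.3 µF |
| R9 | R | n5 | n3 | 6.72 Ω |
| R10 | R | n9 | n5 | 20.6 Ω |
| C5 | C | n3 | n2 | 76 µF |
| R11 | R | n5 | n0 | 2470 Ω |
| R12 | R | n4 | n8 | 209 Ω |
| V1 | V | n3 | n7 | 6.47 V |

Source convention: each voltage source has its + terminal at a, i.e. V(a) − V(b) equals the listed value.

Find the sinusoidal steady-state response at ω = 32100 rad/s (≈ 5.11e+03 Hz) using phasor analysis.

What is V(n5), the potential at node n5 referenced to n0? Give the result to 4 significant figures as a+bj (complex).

0.3226-0.001383j V

Element admittances at ω=32100 rad/s:
  Y(L1) = 0.000-0.001293j S between n9,n4
  Y(R1) = 0.03145+0.000j S between n8,n9
  Y(R2) = 0.06211+0.000j S between n5,n3
  Y(L2) = 0.000-0.1623j S between n7,n1
  Y(C1) = 0.000+0.07800j S between n10,n4
  Y(R3) = 0.002404+0.000j S between n0,n5
  Y(R4) = 0.001433+0.000j S between n5,n0
  Y(R5) = 0.02451+0.000j S between n9,n4
  Y(R6) = 0.0002232+0.000j S between n0,n1
  Y(R7) = 0.05291+0.000j S between n3,n5
  Y(R8) = 0.0005051+0.000j S between n1,n9
  Y(C2) = 0.000+0.04301j S between n10,n6
  Y(C3) = 0.000+0.01300j S between n6,n2
  Y(C4) = 0.000+0.4269j S between n5,n10
  Y(R9) = 0.1488+0.000j S between n5,n3
  Y(R10) = 0.04854+0.000j S between n9,n5
  Y(C5) = 0.000+2.440j S between n3,n2
  Y(R11) = 0.0004049+0.000j S between n5,n0
  Y(R12) = 0.004785+0.000j S between n4,n8
  V1: constraint V(n3)−V(n7) = 6.47
Assemble and solve the 11×11 MNA system:
  V(n1)=-6.130+0.02628j  V(n2)=0.3399-0.002095j  V(n3)=0.3399-0.002109j  V(n4)=0.3188+0.01587j  V(n5)=0.3226-0.001383j  V(n6)=0.3264+0.0004487j  V(n7)=-6.130-0.002109j  V(n8)=0.2847+0.006008j  V(n9)=0.2795+0.004507j  V(n10)=0.3224+0.001218j
  i(V1)=-0.004605+1.686e-05j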